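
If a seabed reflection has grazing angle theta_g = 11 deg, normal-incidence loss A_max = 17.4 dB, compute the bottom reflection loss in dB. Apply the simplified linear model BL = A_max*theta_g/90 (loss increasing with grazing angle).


BL = A_max * theta_g / 90 = 17.4 * 11 / 90 = 2.13

2.13 dB


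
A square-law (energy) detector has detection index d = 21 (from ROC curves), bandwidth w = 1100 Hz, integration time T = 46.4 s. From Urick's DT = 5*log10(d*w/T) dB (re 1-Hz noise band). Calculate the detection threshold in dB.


13.49 dB


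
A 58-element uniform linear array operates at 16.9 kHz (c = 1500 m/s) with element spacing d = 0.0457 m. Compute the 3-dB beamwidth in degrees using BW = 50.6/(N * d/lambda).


1.69 deg


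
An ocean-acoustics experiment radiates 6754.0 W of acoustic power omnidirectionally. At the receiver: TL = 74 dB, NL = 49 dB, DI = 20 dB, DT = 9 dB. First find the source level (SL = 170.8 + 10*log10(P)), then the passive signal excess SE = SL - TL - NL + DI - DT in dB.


Step 1: SL = 170.8 + 10*log10(6754.0) = 209.1 dB
Step 2: SE = SL - TL - NL + DI - DT = 209.1 - 74 - 49 + 20 - 9 = 97.1

97.1 dB


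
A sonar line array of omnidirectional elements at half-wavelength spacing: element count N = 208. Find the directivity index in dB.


23.18 dB


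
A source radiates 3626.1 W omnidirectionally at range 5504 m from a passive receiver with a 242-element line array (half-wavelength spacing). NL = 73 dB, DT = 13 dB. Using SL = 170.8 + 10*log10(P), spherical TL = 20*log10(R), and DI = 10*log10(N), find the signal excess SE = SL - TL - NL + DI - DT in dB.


Step 1: SL = 170.8 + 10*log10(3626.1) = 206.39 dB
Step 2: TL = 20*log10(5504) = 74.81 dB
Step 3: DI = 10*log10(242) = 23.84 dB
Step 4: SE = SL - TL - NL + DI - DT = 206.39 - 74.81 - 73 + 23.84 - 13 = 69.42

69.42 dB


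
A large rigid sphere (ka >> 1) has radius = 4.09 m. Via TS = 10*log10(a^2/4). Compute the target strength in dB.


TS = 10*log10(4.09^2 / 4) = 10*log10(4.182025) = 6.21

6.21 dB


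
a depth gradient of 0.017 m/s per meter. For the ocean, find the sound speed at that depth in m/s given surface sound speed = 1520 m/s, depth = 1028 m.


1537.476 m/s


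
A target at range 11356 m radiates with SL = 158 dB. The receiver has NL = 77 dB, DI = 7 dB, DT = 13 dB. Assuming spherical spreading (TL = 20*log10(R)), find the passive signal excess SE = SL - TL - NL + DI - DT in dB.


Step 1: TL = 20*log10(11356) = 81.1 dB
Step 2: SE = 158 - 81.1 - 77 + 7 - 13 = -6.1

-6.1 dB


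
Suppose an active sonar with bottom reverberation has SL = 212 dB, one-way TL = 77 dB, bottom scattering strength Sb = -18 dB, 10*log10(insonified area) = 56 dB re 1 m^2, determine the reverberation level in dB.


RL = SL - 2*TL + Sb + 10*log10(A) = 212 - 2*77 + (-18) + 56 = 96

96 dB


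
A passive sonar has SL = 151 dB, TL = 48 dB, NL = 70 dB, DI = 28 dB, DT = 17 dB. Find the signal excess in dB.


SE = SL - TL - NL + DI - DT = 151 - 48 - 70 + 28 - 17 = 44

44 dB


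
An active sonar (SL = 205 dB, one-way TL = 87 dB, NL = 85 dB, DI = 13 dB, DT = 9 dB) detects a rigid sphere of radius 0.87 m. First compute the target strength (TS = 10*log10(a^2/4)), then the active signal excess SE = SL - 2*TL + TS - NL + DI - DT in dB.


Step 1: TS = 10*log10(0.87^2/4) = -7.23 dB
Step 2: SE = SL - 2*TL + TS - NL + DI - DT = 205 - 2*87 + (-7.23) - 85 + 13 - 9 = -57.23

-57.23 dB


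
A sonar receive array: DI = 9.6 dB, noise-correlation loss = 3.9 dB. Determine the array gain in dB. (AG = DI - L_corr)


AG = DI - L_corr = 9.6 - 3.9 = 5.7

5.7 dB


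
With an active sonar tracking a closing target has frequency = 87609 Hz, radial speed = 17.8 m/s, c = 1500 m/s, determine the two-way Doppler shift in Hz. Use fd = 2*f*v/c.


2079.25 Hz


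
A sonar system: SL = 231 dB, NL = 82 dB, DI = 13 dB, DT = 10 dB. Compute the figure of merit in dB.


FOM = SL - NL + DI - DT = 231 - 82 + 13 - 10 = 152

152 dB


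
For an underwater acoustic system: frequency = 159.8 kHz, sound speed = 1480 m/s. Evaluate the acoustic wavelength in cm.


lambda = c/f = 1480 / 159800 = 0.0093 m = 0.93 cm

0.93 cm


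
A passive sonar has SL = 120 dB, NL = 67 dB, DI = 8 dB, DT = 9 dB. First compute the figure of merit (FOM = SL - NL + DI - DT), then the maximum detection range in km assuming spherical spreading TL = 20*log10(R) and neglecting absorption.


Step 1: FOM = SL - NL + DI - DT = 120 - 67 + 8 - 9 = 52 dB
Step 2: at max range FOM = TL = 20*log10(R), so R = 10^(52/20) = 398.11 m = 0.4 km

0.4 km


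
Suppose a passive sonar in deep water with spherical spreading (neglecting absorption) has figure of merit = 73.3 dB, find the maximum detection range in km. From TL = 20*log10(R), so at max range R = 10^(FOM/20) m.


4.62 km


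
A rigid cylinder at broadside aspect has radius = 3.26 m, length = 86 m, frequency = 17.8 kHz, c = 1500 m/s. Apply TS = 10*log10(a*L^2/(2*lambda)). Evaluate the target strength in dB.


lambda = 1500/17800 = 0.08427 m
TS = 10*log10(3.26*86^2/(2*0.08427)) = 51.56

51.56 dB


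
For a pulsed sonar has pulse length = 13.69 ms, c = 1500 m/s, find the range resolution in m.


dR = c*tau/2 = 1500 * 13.69e-3 / 2 = 10.2675

10.2675 m


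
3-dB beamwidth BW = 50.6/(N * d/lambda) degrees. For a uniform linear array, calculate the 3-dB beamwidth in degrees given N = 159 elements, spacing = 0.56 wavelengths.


BW = 50.6 / (159 * 0.56) = 50.6 / 89.04 = 0.57

0.57 deg


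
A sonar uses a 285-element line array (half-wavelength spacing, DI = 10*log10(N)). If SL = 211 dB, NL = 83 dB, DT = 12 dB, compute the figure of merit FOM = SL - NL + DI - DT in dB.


140.55 dB


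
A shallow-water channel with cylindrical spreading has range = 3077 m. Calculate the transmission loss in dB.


34.88 dB


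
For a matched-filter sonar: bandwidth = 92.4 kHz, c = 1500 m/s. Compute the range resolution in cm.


0.81 cm


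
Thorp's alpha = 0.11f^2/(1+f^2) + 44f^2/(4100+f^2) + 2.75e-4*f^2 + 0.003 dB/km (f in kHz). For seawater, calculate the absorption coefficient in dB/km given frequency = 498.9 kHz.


f^2 = 248901.21
alpha = 0.11*248901.21/(1+248901.21) + 44*248901.21/(4100+248901.21) + 2.75e-4*248901.21 + 0.003 = 111.848

111.848 dB/km


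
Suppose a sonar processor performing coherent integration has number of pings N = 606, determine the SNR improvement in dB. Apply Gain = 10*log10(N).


27.82 dB


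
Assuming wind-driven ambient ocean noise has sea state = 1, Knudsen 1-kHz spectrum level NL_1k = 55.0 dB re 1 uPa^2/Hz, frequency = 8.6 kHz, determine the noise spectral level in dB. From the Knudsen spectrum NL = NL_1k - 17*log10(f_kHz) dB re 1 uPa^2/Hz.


NL = NL_1k - 17*log10(f_kHz) = 55.0 - 17*log10(8.6) = 55.0 - (15.89) = 39.11

39.11 dB


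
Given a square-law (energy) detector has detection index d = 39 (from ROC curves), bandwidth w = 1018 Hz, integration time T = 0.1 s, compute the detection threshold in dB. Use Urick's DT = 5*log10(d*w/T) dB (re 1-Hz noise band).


27.99 dB


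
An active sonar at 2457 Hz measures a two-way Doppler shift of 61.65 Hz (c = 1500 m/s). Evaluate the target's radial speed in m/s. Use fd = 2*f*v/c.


18.82 m/s


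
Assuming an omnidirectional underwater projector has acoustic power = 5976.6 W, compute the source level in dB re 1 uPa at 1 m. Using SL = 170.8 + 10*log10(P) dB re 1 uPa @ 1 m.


SL = 170.8 + 10*log10(5976.6) = 170.8 + 37.76 = 208.56

208.56 dB


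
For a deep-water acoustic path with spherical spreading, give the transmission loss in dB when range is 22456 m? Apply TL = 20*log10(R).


TL = 20*log10(22456) = 87.03

87.03 dB


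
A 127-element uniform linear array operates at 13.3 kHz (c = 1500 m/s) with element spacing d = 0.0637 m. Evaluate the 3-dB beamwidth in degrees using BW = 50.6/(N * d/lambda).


Step 1: lambda = 1500/13300 = 0.11278 m
Step 2: d/lambda = 0.0637/0.11278 = 0.5648
Step 3: BW = 50.6/(N * d/lambda) = 50.6/(127 * 0.5648) = 0.71

0.71 deg


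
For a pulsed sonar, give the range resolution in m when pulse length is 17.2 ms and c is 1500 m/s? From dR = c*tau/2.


dR = c*tau/2 = 1500 * 17.2e-3 / 2 = 12.9

12.9 m


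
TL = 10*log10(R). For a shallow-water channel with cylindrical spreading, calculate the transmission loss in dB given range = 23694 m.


43.75 dB


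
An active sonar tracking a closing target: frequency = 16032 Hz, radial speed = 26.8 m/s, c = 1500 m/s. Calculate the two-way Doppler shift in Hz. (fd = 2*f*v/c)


fd = 2*f*v/c = 2 * 16032 * 26.8 / 1500 = 572.88

572.88 Hz


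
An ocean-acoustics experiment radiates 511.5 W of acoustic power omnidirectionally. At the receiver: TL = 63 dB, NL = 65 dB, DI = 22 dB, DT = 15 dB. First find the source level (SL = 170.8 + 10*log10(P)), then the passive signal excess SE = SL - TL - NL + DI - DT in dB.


Step 1: SL = 170.8 + 10*log10(511.5) = 197.89 dB
Step 2: SE = SL - TL - NL + DI - DT = 197.89 - 63 - 65 + 22 - 15 = 76.89

76.89 dB


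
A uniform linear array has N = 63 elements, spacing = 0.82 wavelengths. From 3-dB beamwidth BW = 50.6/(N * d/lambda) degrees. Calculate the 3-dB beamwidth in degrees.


0.98 deg


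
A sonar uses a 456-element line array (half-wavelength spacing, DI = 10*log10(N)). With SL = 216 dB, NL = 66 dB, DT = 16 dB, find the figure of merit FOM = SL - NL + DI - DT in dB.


Step 1: DI = 10*log10(456) = 26.59 dB
Step 2: FOM = SL - NL + DI - DT = 216 - 66 + 26.59 - 16 = 160.59

160.59 dB


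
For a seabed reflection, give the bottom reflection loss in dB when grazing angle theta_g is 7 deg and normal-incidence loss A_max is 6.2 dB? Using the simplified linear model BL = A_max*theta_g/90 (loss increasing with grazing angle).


BL = A_max * theta_g / 90 = 6.2 * 7 / 90 = 0.48

0.48 dB


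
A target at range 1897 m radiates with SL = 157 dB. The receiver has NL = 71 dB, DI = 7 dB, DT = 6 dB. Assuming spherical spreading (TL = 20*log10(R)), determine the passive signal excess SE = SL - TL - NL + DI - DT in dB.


21.44 dB


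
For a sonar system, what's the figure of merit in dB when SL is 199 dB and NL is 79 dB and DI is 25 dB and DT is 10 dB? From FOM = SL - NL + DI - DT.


135 dB


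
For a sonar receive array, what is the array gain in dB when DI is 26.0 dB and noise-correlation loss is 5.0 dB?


AG = DI - L_corr = 26.0 - 5.0 = 21.0

21.0 dB


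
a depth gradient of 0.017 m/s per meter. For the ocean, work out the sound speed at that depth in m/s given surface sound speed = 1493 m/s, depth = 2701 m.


1538.917 m/s


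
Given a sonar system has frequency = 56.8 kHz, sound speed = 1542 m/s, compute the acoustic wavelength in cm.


lambda = c/f = 1542 / 56800 = 0.0271 m = 2.71 cm

2.71 cm


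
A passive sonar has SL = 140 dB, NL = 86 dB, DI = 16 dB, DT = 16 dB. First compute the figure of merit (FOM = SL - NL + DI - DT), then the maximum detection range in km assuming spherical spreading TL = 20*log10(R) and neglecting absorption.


Step 1: FOM = SL - NL + DI - DT = 140 - 86 + 16 - 16 = 54 dB
Step 2: at max range FOM = TL = 20*log10(R), so R = 10^(54/20) = 501.19 m = 0.5 km

0.5 km


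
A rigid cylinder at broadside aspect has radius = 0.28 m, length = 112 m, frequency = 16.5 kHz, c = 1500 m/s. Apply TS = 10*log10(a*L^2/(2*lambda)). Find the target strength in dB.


42.86 dB


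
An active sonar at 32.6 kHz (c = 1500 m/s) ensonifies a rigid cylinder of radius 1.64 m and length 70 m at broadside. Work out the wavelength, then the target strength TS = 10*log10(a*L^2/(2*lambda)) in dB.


Step 1: lambda = c/f = 1500/32600 = 0.04601 m
Step 2: TS = 10*log10(a*L^2/(2*lambda)) = 10*log10(1.64*70^2/(2*0.04601)) = 49.41

49.41 dB


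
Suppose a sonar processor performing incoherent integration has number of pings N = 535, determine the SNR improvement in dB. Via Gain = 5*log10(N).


Gain = 5*log10(535) = 13.64

13.64 dB


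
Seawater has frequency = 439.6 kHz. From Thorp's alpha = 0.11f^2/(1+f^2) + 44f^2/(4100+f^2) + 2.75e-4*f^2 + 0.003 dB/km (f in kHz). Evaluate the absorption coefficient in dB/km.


f^2 = 193248.16
alpha = 0.11*193248.16/(1+193248.16) + 44*193248.16/(4100+193248.16) + 2.75e-4*193248.16 + 0.003 = 96.342

96.342 dB/km


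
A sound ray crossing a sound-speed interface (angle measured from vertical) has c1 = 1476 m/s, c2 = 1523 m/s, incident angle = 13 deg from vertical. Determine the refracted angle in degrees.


13.42 deg


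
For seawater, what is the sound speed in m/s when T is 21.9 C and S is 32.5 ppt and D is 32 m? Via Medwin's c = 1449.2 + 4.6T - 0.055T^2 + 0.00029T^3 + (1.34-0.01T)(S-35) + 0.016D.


c = 1449.2 + 4.6*21.9 - 0.055*21.9^2 + 0.00029*21.9^3 + (1.34 - 0.01*21.9)*(32.5 - 35) + 0.016*32 = 1524.32

1524.32 m/s


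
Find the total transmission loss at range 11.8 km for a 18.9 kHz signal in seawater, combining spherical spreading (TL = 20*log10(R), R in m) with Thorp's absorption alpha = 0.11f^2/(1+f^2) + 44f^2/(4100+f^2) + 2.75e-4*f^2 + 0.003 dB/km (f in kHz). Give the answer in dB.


Step 1 (Thorp): alpha = 0.11*357.21/(1+357.21) + 44*357.21/(4100+357.21) + 2.75e-4*357.21 + 0.003 = 3.7372 dB/km
Step 2: TL_spread = 20*log10(11800) = 81.44 dB
Step 3: TL_abs = alpha*R = 3.7372 * 11.8 = 44.1 dB
Step 4: TL_total = 81.44 + 44.1 = 125.54

125.54 dB


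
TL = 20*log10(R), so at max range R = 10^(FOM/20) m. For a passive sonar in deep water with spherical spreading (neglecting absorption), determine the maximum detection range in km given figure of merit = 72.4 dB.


At max range FOM = TL, so 20*log10(R) = 72.4
R = 10^(72.4/20) = 4168.69 m = 4.17 km

4.17 km


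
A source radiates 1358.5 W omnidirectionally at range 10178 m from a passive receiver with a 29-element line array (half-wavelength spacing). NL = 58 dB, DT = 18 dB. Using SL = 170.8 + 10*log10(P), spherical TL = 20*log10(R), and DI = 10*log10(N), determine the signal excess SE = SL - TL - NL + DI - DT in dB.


Step 1: SL = 170.8 + 10*log10(1358.5) = 202.13 dB
Step 2: TL = 20*log10(10178) = 80.15 dB
Step 3: DI = 10*log10(29) = 14.62 dB
Step 4: SE = SL - TL - NL + DI - DT = 202.13 - 80.15 - 58 + 14.62 - 18 = 60.6

60.6 dB


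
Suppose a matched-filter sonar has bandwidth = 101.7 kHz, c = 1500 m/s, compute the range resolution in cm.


dR = c/(2*BW) = 1500 / (2 * 101.7e3) = 0.0074 m = 0.74 cm

0.74 cm


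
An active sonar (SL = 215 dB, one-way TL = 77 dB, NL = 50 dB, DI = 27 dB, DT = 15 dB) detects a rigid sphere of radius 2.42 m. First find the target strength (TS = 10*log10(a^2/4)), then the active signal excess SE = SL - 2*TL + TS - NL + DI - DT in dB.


Step 1: TS = 10*log10(2.42^2/4) = 1.66 dB
Step 2: SE = SL - 2*TL + TS - NL + DI - DT = 215 - 2*77 + (1.66) - 50 + 27 - 15 = 24.66

24.66 dB


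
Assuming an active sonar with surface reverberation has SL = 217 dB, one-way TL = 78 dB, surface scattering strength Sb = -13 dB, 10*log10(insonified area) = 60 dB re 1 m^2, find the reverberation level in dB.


108 dB


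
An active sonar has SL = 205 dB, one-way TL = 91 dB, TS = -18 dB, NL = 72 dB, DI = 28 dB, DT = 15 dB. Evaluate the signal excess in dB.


SE = SL - 2*TL + TS - NL + DI - DT = 205 - 2*91 + (-18) - 72 + 28 - 15 = -54

-54 dB


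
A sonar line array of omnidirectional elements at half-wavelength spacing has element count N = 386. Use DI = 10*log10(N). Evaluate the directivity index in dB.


25.87 dB


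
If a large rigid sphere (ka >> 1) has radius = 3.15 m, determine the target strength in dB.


3.95 dB


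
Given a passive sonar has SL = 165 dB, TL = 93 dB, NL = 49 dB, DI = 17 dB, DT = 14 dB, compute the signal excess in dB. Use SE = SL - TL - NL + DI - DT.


SE = SL - TL - NL + DI - DT = 165 - 93 - 49 + 17 - 14 = 26

26 dB


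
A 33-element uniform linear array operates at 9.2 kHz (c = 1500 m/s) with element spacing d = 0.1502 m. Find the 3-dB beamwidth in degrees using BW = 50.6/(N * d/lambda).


Step 1: lambda = 1500/9200 = 0.16304 m
Step 2: d/lambda = 0.1502/0.16304 = 0.9212
Step 3: BW = 50.6/(N * d/lambda) = 50.6/(33 * 0.9212) = 1.66

1.66 deg


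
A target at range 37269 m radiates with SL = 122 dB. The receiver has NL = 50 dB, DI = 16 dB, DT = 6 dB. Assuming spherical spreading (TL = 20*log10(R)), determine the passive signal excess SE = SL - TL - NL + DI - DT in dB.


Step 1: TL = 20*log10(37269) = 91.43 dB
Step 2: SE = 122 - 91.43 - 50 + 16 - 6 = -9.43

-9.43 dB


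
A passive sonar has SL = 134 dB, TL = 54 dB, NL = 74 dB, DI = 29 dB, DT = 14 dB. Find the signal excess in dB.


SE = SL - TL - NL + DI - DT = 134 - 54 - 74 + 29 - 14 = 21

21 dB


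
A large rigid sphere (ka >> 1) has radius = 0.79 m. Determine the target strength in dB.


TS = 10*log10(0.79^2 / 4) = 10*log10(0.156025) = -8.07

-8.07 dB


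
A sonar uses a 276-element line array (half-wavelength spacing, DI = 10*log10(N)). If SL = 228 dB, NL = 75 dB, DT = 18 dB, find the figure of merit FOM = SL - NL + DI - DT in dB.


Step 1: DI = 10*log10(276) = 24.41 dB
Step 2: FOM = SL - NL + DI - DT = 228 - 75 + 24.41 - 18 = 159.41

159.41 dB


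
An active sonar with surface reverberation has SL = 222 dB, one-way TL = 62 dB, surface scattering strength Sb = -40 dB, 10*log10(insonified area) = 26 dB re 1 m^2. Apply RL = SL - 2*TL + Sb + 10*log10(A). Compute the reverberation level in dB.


RL = SL - 2*TL + Sb + 10*log10(A) = 222 - 2*62 + (-40) + 26 = 84

84 dB


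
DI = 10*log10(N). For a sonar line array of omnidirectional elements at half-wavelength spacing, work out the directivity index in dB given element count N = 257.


DI = 10*log10(257) = 24.1

24.1 dB


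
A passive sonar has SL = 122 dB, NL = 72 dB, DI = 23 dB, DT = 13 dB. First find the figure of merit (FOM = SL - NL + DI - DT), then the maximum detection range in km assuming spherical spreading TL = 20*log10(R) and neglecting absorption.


Step 1: FOM = SL - NL + DI - DT = 122 - 72 + 23 - 13 = 60 dB
Step 2: at max range FOM = TL = 20*log10(R), so R = 10^(60/20) = 1000.0 m = 1.0 km

1.0 km


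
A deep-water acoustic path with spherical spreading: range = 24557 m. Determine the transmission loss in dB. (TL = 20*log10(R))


87.8 dB


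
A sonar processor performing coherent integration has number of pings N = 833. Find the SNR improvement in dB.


Gain = 10*log10(833) = 29.21

29.21 dB


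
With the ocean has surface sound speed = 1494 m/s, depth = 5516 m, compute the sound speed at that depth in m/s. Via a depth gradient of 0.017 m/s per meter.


1587.772 m/s


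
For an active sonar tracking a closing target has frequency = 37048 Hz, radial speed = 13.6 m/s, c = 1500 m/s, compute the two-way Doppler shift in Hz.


fd = 2*f*v/c = 2 * 37048 * 13.6 / 1500 = 671.8

671.8 Hz


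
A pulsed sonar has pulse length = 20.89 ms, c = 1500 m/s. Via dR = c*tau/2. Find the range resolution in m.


dR = c*tau/2 = 1500 * 20.89e-3 / 2 = 15.6675

15.6675 m


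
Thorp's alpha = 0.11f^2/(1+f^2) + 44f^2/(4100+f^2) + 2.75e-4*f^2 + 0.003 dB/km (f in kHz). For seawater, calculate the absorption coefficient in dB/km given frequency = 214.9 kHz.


f^2 = 46182.01
alpha = 0.11*46182.01/(1+46182.01) + 44*46182.01/(4100+46182.01) + 2.75e-4*46182.01 + 0.003 = 53.225

53.225 dB/km


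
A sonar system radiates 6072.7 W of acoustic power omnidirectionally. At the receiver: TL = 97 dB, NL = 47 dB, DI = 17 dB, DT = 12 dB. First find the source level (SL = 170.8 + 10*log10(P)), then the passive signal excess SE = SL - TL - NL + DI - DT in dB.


Step 1: SL = 170.8 + 10*log10(6072.7) = 208.63 dB
Step 2: SE = SL - TL - NL + DI - DT = 208.63 - 97 - 47 + 17 - 12 = 69.63

69.63 dB


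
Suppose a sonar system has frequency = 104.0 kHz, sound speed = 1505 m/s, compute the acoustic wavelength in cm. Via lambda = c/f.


1.45 cm


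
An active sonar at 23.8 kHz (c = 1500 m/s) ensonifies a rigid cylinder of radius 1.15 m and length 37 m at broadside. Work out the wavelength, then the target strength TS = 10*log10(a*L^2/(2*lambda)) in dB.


Step 1: lambda = c/f = 1500/23800 = 0.06303 m
Step 2: TS = 10*log10(a*L^2/(2*lambda)) = 10*log10(1.15*37^2/(2*0.06303)) = 40.97

40.97 dB


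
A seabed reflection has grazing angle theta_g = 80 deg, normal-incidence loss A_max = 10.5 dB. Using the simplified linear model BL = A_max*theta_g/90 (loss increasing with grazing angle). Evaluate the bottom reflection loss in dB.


BL = A_max * theta_g / 90 = 10.5 * 80 / 90 = 9.33

9.33 dB


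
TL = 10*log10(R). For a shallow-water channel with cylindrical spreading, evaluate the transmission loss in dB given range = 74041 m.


TL = 10*log10(74041) = 48.69

48.69 dB


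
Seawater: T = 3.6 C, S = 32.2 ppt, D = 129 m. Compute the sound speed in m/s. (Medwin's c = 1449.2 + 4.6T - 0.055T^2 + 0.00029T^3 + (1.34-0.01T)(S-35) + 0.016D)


c = 1449.2 + 4.6*3.6 - 0.055*3.6^2 + 0.00029*3.6^3 + (1.34 - 0.01*3.6)*(32.2 - 35) + 0.016*129 = 1463.47

1463.47 m/s


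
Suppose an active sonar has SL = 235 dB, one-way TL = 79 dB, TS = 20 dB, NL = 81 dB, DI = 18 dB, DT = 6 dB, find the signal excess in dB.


SE = SL - 2*TL + TS - NL + DI - DT = 235 - 2*79 + (20) - 81 + 18 - 6 = 28

28 dB


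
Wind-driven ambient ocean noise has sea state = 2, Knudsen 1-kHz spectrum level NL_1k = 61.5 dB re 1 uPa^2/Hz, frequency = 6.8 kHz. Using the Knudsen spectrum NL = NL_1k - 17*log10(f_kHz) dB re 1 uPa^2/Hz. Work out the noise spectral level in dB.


NL = NL_1k - 17*log10(f_kHz) = 61.5 - 17*log10(6.8) = 61.5 - (14.15) = 47.35

47.35 dB


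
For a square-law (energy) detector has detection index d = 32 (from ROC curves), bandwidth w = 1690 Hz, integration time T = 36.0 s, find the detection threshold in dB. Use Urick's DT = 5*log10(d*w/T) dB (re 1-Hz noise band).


DT = 5*log10(d*w/T) = 5*log10(32 * 1690 / 36.0) = 5*log10(1502.22) = 15.88

15.88 dB


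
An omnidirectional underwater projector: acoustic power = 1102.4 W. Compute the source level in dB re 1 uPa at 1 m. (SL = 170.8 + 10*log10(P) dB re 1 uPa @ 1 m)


SL = 170.8 + 10*log10(1102.4) = 170.8 + 30.42 = 201.22

201.22 dB


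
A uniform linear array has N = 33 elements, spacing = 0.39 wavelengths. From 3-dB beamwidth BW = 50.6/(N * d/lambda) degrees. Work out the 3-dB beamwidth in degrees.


3.93 deg


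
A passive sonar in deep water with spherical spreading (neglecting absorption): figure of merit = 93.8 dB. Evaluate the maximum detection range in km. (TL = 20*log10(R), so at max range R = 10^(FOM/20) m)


At max range FOM = TL, so 20*log10(R) = 93.8
R = 10^(93.8/20) = 48977.88 m = 48.98 km

48.98 km


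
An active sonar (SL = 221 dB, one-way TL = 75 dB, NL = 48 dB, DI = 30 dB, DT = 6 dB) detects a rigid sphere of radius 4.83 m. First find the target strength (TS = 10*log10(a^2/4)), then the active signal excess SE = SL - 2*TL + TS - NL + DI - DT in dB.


Step 1: TS = 10*log10(4.83^2/4) = 7.66 dB
Step 2: SE = SL - 2*TL + TS - NL + DI - DT = 221 - 2*75 + (7.66) - 48 + 30 - 6 = 54.66

54.66 dB


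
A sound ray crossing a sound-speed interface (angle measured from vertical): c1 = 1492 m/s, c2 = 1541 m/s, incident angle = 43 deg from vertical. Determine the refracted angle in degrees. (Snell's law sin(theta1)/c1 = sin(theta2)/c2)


sin(theta2) = (c2/c1)*sin(theta1) = (1541/1492)*sin(43 deg) = 0.7044
theta2 = arcsin(0.7044) = 44.78

44.78 deg


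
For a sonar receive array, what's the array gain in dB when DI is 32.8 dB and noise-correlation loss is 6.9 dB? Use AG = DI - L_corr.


25.9 dB


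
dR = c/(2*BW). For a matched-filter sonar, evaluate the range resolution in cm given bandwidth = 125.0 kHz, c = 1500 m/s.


0.6 cm


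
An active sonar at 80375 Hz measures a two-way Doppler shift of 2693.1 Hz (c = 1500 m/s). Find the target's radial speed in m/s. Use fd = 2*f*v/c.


25.13 m/s


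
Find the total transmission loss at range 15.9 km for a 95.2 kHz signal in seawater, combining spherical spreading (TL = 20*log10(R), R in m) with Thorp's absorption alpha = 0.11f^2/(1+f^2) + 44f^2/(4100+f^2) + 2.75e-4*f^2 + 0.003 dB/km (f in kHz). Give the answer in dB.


607.14 dB


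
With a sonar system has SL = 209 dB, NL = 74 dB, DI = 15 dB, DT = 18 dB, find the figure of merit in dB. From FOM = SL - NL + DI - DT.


132 dB


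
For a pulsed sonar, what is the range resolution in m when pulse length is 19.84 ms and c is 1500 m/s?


dR = c*tau/2 = 1500 * 19.84e-3 / 2 = 14.88

14.88 m


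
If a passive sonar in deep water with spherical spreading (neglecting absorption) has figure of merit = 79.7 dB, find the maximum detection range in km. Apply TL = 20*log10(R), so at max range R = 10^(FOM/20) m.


At max range FOM = TL, so 20*log10(R) = 79.7
R = 10^(79.7/20) = 9660.51 m = 9.66 km

9.66 km


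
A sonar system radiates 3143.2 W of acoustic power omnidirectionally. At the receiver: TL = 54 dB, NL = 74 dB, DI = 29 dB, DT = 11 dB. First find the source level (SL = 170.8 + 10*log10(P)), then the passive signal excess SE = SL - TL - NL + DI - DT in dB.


Step 1: SL = 170.8 + 10*log10(3143.2) = 205.77 dB
Step 2: SE = SL - TL - NL + DI - DT = 205.77 - 54 - 74 + 29 - 11 = 95.77

95.77 dB


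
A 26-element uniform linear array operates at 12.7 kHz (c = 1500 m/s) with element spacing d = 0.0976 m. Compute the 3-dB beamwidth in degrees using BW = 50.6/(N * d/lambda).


Step 1: lambda = 1500/12700 = 0.11811 m
Step 2: d/lambda = 0.0976/0.11811 = 0.8263
Step 3: BW = 50.6/(N * d/lambda) = 50.6/(26 * 0.8263) = 2.36

2.36 deg


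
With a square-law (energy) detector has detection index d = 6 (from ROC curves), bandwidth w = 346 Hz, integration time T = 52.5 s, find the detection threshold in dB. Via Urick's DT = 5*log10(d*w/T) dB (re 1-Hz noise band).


DT = 5*log10(d*w/T) = 5*log10(6 * 346 / 52.5) = 5*log10(39.54) = 7.99

7.99 dB


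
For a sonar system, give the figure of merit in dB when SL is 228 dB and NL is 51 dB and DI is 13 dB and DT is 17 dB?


173 dB


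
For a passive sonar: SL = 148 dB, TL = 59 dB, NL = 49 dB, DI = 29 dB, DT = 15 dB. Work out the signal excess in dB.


SE = SL - TL - NL + DI - DT = 148 - 59 - 49 + 29 - 15 = 54

54 dB


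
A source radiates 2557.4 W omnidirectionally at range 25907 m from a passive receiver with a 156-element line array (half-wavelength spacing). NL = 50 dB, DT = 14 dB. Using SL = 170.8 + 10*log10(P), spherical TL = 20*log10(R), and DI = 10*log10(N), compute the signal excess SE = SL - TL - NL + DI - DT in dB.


74.54 dB


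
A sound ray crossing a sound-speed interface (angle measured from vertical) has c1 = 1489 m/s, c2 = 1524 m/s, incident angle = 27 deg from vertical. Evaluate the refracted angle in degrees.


sin(theta2) = (c2/c1)*sin(theta1) = (1524/1489)*sin(27 deg) = 0.46466
theta2 = arcsin(0.46466) = 27.69

27.69 deg


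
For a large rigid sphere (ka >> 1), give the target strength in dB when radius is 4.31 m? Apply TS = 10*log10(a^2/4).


TS = 10*log10(4.31^2 / 4) = 10*log10(4.644025) = 6.67

6.67 dB


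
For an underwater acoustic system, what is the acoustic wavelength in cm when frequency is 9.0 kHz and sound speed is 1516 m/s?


lambda = c/f = 1516 / 9000 = 0.1684 m = 16.84 cm

16.84 cm


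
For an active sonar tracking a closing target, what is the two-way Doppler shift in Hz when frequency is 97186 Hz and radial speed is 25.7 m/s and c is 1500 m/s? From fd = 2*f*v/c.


fd = 2*f*v/c = 2 * 97186 * 25.7 / 1500 = 3330.24

3330.24 Hz


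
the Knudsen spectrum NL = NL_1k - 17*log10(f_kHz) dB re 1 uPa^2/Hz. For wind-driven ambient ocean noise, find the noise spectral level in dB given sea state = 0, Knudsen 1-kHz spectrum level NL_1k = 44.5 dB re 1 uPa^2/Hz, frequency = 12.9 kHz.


NL = NL_1k - 17*log10(f_kHz) = 44.5 - 17*log10(12.9) = 44.5 - (18.88) = 25.62

25.62 dB


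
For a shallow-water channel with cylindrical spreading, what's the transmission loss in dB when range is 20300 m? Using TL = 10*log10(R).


TL = 10*log10(20300) = 43.07

43.07 dB


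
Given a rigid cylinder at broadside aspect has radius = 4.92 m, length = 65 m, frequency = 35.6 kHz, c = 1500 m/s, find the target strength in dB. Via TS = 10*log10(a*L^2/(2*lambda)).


53.92 dB


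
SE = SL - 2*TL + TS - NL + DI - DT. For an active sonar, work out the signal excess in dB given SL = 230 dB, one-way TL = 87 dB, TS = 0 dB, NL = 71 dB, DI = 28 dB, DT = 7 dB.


SE = SL - 2*TL + TS - NL + DI - DT = 230 - 2*87 + (0) - 71 + 28 - 7 = 6

6 dB


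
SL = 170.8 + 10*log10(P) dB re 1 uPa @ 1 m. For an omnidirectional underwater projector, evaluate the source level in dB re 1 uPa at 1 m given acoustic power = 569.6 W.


198.36 dB


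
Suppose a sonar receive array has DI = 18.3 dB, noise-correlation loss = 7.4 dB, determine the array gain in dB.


10.9 dB


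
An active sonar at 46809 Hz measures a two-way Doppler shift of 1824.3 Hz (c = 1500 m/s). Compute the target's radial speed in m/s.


From fd = 2*f*v/c, v = c*fd/(2*f) = 1500 * 1824.3 / (2*46809) = 29.23

29.23 m/s


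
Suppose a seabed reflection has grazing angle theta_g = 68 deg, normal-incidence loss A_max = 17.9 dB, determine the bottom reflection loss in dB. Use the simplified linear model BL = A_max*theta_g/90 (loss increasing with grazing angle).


BL = A_max * theta_g / 90 = 17.9 * 68 / 90 = 13.52

13.52 dB


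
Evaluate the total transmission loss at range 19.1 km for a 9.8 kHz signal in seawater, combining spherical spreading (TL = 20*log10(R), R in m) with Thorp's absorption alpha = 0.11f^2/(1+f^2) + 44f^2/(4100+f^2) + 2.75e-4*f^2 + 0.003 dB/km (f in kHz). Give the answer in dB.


Step 1 (Thorp): alpha = 0.11*96.04/(1+96.04) + 44*96.04/(4100+96.04) + 2.75e-4*96.04 + 0.003 = 1.1454 dB/km
Step 2: TL_spread = 20*log10(19100) = 85.62 dB
Step 3: TL_abs = alpha*R = 1.1454 * 19.1 = 21.88 dB
Step 4: TL_total = 85.62 + 21.88 = 107.5

107.5 dB


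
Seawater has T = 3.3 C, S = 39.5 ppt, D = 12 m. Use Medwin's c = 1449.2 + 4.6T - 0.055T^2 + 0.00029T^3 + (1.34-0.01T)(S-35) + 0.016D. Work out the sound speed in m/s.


c = 1449.2 + 4.6*3.3 - 0.055*3.3^2 + 0.00029*3.3^3 + (1.34 - 0.01*3.3)*(39.5 - 35) + 0.016*12 = 1469.86

1469.86 m/s


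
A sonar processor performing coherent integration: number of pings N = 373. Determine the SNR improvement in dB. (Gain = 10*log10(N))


25.72 dB


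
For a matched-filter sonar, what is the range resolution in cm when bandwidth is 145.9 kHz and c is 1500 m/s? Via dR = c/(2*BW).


dR = c/(2*BW) = 1500 / (2 * 145.9e3) = 0.0051 m = 0.51 cm

0.51 cm


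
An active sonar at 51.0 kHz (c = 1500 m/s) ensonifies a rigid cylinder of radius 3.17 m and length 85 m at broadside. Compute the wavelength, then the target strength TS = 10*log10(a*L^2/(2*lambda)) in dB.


Step 1: lambda = c/f = 1500/51000 = 0.02941 m
Step 2: TS = 10*log10(a*L^2/(2*lambda)) = 10*log10(3.17*85^2/(2*0.02941)) = 55.9

55.9 dB


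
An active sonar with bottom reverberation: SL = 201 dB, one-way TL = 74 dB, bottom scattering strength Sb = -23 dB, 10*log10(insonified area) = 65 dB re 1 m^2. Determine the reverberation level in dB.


RL = SL - 2*TL + Sb + 10*log10(A) = 201 - 2*74 + (-23) + 65 = 95

95 dB


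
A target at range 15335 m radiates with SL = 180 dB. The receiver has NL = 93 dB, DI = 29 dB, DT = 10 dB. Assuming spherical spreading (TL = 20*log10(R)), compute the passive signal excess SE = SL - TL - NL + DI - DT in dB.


22.29 dB


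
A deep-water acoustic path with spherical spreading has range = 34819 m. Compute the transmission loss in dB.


TL = 20*log10(34819) = 90.84

90.84 dB


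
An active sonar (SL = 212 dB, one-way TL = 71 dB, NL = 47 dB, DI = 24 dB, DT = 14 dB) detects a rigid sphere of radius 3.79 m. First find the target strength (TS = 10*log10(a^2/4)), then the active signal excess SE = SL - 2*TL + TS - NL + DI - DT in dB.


Step 1: TS = 10*log10(3.79^2/4) = 5.55 dB
Step 2: SE = SL - 2*TL + TS - NL + DI - DT = 212 - 2*71 + (5.55) - 47 + 24 - 14 = 38.55

38.55 dB


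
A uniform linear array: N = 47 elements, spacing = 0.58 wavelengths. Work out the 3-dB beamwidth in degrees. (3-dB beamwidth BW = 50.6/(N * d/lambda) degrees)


1.86 deg


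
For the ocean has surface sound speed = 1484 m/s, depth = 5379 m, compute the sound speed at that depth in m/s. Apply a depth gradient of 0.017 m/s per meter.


1575.443 m/s


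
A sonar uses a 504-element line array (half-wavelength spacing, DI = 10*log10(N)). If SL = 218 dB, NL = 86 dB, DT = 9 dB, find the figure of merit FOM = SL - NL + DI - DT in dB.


Step 1: DI = 10*log10(504) = 27.02 dB
Step 2: FOM = SL - NL + DI - DT = 218 - 86 + 27.02 - 9 = 150.02

150.02 dB


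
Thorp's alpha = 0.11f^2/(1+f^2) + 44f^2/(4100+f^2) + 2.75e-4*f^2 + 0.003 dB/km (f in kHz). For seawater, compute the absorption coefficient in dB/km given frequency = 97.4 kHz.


f^2 = 9486.76
alpha = 0.11*9486.76/(1+9486.76) + 44*9486.76/(4100+9486.76) + 2.75e-4*9486.76 + 0.003 = 33.444

33.444 dB/km


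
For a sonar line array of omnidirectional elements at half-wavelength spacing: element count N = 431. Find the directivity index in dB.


DI = 10*log10(431) = 26.34

26.34 dB


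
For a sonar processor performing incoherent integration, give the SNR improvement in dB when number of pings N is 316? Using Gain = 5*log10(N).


Gain = 5*log10(316) = 12.5

12.5 dB


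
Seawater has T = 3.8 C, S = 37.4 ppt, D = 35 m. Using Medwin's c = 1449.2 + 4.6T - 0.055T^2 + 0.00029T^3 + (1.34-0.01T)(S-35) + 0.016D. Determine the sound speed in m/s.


1469.59 m/s


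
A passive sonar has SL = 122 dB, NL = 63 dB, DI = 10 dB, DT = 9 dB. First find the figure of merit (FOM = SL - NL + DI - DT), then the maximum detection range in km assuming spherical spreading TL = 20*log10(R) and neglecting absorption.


Step 1: FOM = SL - NL + DI - DT = 122 - 63 + 10 - 9 = 60 dB
Step 2: at max range FOM = TL = 20*log10(R), so R = 10^(60/20) = 1000.0 m = 1.0 km

1.0 km


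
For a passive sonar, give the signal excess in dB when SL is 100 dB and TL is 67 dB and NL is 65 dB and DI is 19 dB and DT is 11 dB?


SE = SL - TL - NL + DI - DT = 100 - 67 - 65 + 19 - 11 = -24

-24 dB


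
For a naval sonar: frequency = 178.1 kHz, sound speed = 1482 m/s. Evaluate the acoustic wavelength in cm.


lambda = c/f = 1482 / 178100 = 0.0083 m = 0.83 cm

0.83 cm


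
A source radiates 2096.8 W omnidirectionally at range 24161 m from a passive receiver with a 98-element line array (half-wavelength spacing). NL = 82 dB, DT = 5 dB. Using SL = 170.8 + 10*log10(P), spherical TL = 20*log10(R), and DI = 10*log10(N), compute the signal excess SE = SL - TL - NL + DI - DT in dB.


Step 1: SL = 170.8 + 10*log10(2096.8) = 204.02 dB
Step 2: TL = 20*log10(24161) = 87.66 dB
Step 3: DI = 10*log10(98) = 19.91 dB
Step 4: SE = SL - TL - NL + DI - DT = 204.02 - 87.66 - 82 + 19.91 - 5 = 49.27

49.27 dB


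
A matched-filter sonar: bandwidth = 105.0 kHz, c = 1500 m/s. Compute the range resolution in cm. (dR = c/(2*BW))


dR = c/(2*BW) = 1500 / (2 * 105.0e3) = 0.0071 m = 0.71 cm

0.71 cm


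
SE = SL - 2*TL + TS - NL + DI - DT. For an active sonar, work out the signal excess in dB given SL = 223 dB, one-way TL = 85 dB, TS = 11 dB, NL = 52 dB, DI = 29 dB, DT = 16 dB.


25 dB


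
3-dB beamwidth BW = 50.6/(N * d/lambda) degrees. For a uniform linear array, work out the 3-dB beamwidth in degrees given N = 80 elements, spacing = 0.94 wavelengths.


BW = 50.6 / (80 * 0.94) = 50.6 / 75.2 = 0.67

0.67 deg


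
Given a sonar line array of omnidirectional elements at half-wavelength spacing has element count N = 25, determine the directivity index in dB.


DI = 10*log10(25) = 13.98

13.98 dB


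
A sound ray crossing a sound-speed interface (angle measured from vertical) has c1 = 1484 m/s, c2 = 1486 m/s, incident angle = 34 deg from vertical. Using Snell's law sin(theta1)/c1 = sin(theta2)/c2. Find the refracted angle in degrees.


34.05 deg


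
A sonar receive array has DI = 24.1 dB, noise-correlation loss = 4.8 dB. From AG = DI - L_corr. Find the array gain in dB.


19.3 dB


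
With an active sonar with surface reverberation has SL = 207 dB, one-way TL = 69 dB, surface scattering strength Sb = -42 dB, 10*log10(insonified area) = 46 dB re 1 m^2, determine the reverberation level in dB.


73 dB


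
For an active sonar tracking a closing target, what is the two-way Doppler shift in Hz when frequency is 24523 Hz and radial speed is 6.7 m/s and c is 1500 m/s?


fd = 2*f*v/c = 2 * 24523 * 6.7 / 1500 = 219.07

219.07 Hz


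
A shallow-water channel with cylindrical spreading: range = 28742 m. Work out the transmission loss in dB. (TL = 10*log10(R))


TL = 10*log10(28742) = 44.59

44.59 dB


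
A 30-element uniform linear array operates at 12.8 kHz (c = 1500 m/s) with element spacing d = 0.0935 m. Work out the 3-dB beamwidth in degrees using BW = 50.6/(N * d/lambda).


Step 1: lambda = 1500/12800 = 0.11719 m
Step 2: d/lambda = 0.0935/0.11719 = 0.7978
Step 3: BW = 50.6/(N * d/lambda) = 50.6/(30 * 0.7978) = 2.11

2.11 deg


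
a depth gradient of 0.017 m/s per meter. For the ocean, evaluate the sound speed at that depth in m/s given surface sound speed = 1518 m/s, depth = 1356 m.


c = 1518 + 0.017 * 1356 = 1541.052

1541.052 m/s


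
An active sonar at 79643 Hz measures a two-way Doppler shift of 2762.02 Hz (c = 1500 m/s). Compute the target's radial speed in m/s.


From fd = 2*f*v/c, v = c*fd/(2*f) = 1500 * 2762.02 / (2*79643) = 26.01

26.01 m/s


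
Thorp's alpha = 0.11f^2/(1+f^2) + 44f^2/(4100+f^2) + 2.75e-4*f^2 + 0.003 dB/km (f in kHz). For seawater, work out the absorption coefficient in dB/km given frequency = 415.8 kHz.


f^2 = 172889.64
alpha = 0.11*172889.64/(1+172889.64) + 44*172889.64/(4100+172889.64) + 2.75e-4*172889.64 + 0.003 = 90.638

90.638 dB/km


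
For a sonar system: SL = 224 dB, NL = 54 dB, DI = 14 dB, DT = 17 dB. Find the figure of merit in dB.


167 dB


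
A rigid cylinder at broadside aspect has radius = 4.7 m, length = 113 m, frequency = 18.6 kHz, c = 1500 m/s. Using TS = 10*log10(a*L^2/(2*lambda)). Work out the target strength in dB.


lambda = 1500/18600 = 0.08065 m
TS = 10*log10(4.7*113^2/(2*0.08065)) = 55.71

55.71 dB


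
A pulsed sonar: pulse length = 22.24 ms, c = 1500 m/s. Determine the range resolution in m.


16.68 m


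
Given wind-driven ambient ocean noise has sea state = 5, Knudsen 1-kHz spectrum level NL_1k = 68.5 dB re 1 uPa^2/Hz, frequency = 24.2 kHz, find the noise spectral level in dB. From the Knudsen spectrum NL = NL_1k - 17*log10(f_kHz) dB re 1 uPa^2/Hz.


NL = NL_1k - 17*log10(f_kHz) = 68.5 - 17*log10(24.2) = 68.5 - (23.52) = 44.98

44.98 dB


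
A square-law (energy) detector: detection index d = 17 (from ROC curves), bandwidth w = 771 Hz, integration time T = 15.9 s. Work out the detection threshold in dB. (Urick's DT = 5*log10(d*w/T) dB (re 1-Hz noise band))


14.58 dB


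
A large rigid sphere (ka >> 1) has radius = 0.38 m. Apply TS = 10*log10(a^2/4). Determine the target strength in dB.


TS = 10*log10(0.38^2 / 4) = 10*log10(0.0361) = -14.42

-14.42 dB


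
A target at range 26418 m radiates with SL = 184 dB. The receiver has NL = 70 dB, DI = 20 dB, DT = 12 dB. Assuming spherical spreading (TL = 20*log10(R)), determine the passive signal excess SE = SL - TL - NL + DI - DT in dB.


Step 1: TL = 20*log10(26418) = 88.44 dB
Step 2: SE = 184 - 88.44 - 70 + 20 - 12 = 33.56

33.56 dB


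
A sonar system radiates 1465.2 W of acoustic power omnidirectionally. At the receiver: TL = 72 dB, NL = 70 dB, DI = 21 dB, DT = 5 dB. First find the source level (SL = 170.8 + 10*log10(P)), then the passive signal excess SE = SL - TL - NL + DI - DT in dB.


Step 1: SL = 170.8 + 10*log10(1465.2) = 202.46 dB
Step 2: SE = SL - TL - NL + DI - DT = 202.46 - 72 - 70 + 21 - 5 = 76.46

76.46 dB
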